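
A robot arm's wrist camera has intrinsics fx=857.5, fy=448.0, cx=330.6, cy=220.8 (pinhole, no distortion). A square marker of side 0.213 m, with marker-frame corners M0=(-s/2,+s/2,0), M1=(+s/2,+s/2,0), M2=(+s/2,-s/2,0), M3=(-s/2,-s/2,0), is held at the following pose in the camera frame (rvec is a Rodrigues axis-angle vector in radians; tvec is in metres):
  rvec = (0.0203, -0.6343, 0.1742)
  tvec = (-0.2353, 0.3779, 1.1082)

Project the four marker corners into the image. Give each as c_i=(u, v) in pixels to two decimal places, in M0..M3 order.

c0=(52.76, 421.34) c1=(206.53, 412.43) c2=(233.44, 331.22) c3=(83.97, 330.31)

Intrinsics K: fx=857.5, fy=448.0, cx=330.6, cy=220.8
Marker side s = 0.213 m; corners in marker frame (Z=0):
  M0 = (-0.1065, +0.1065, 0)
  M1 = (+0.1065, +0.1065, 0)
  M2 = (+0.1065, -0.1065, 0)
  M3 = (-0.1065, -0.1065, 0)
rvec = (0.0203, -0.6343, 0.1742), |rvec| = θ = 0.65810 rad = 37.706°
Rodrigues: sinθ=0.61161, 1−cosθ=0.20884; R = I + sinθ·[k]× + (1−cosθ)·[k]×²:
    [+0.79136 -0.16810 -0.58779]
    [+0.15569 +0.98517 -0.07215]
    [+0.59120 -0.03442 +0.80579]
t = (-0.2353, 0.3779, 1.1082) m
M0: Pc = R·M0+t = (-0.33748, +0.46624, +1.04157); u = 857.5·(-0.33748)/1.04157 + 330.6 = 52.7591, v = 448.0·(+0.46624)/1.04157 + 220.8 = 421.3387
M1: Pc = R·M1+t = (-0.16892, +0.49940, +1.16750); u = 857.5·(-0.16892)/1.16750 + 330.6 = 206.5294, v = 448.0·(+0.49940)/1.16750 + 220.8 = 412.4335
M2: Pc = R·M2+t = (-0.13312, +0.28956, +1.17483); u = 857.5·(-0.13312)/1.17483 + 330.6 = 233.4383, v = 448.0·(+0.28956)/1.17483 + 220.8 = 331.2187
M3: Pc = R·M3+t = (-0.30168, +0.25640, +1.04890); u = 857.5·(-0.30168)/1.04890 + 330.6 = 83.9733, v = 448.0·(+0.25640)/1.04890 + 220.8 = 330.3114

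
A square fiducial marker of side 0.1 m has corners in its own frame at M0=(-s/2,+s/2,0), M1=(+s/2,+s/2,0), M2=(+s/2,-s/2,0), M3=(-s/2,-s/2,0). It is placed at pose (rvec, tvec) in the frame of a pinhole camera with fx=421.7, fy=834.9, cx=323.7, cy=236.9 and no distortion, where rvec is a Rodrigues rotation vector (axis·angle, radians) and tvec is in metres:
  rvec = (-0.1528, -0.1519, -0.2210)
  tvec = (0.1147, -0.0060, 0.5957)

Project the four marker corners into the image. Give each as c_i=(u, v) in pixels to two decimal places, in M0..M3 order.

Intrinsics K: fx=421.7, fy=834.9, cx=323.7, cy=236.9
Marker side s = 0.1 m; corners in marker frame (Z=0):
  M0 = (-0.0500, +0.0500, 0)
  M1 = (+0.0500, +0.0500, 0)
  M2 = (+0.0500, -0.0500, 0)
  M3 = (-0.0500, -0.0500, 0)
rvec = (-0.1528, -0.1519, -0.2210), |rvec| = θ = 0.30865 rad = 17.684°
Rodrigues: sinθ=0.30377, 1−cosθ=0.04725; R = I + sinθ·[k]× + (1−cosθ)·[k]×²:
    [+0.96433 +0.22902 -0.13275]
    [-0.20599 +0.96419 +0.16704]
    [+0.16625 -0.13373 +0.97697]
t = (0.1147, -0.0060, 0.5957) m
M0: Pc = R·M0+t = (+0.07793, +0.05251, +0.58070); u = 421.7·(+0.07793)/0.58070 + 323.7 = 380.2955, v = 834.9·(+0.05251)/0.58070 + 236.9 = 312.3950
M1: Pc = R·M1+t = (+0.17437, +0.03191, +0.59733); u = 421.7·(+0.17437)/0.59733 + 323.7 = 446.7999, v = 834.9·(+0.03191)/0.59733 + 236.9 = 281.5013
M2: Pc = R·M2+t = (+0.15147, -0.06451, +0.61070); u = 421.7·(+0.15147)/0.61070 + 323.7 = 428.2898, v = 834.9·(-0.06451)/0.61070 + 236.9 = 148.7080
M3: Pc = R·M3+t = (+0.05503, -0.04391, +0.59407); u = 421.7·(+0.05503)/0.59407 + 323.7 = 362.7645, v = 834.9·(-0.04391)/0.59407 + 236.9 = 175.1900

c0=(380.30, 312.39) c1=(446.80, 281.50) c2=(428.29, 148.71) c3=(362.76, 175.19)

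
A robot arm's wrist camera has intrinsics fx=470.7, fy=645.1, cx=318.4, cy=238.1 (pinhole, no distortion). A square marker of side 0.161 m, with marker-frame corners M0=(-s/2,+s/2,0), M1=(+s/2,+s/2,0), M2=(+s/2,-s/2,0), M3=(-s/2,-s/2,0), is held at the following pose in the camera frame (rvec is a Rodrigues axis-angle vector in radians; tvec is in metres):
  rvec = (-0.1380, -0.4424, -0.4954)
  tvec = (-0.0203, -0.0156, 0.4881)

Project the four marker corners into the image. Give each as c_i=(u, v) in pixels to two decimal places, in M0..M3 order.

c0=(271.97, 365.75) c1=(392.69, 262.98) c2=(321.86, 90.31) c3=(190.99, 165.21)

Intrinsics K: fx=470.7, fy=645.1, cx=318.4, cy=238.1
Marker side s = 0.161 m; corners in marker frame (Z=0):
  M0 = (-0.0805, +0.0805, 0)
  M1 = (+0.0805, +0.0805, 0)
  M2 = (+0.0805, -0.0805, 0)
  M3 = (-0.0805, -0.0805, 0)
rvec = (-0.1380, -0.4424, -0.4954), |rvec| = θ = 0.67837 rad = 38.868°
Rodrigues: sinθ=0.62752, 1−cosθ=0.22140; R = I + sinθ·[k]× + (1−cosθ)·[k]×²:
    [+0.78776 +0.48764 -0.37635]
    [-0.42890 +0.87276 +0.23310]
    [+0.44213 -0.02221 +0.89667]
t = (-0.0203, -0.0156, 0.4881) m
M0: Pc = R·M0+t = (-0.04446, +0.08918, +0.45072); u = 470.7·(-0.04446)/0.45072 + 318.4 = 271.9696, v = 645.1·(+0.08918)/0.45072 + 238.1 = 365.7451
M1: Pc = R·M1+t = (+0.08237, +0.02013, +0.52190); u = 470.7·(+0.08237)/0.52190 + 318.4 = 392.6886, v = 645.1·(+0.02013)/0.52190 + 238.1 = 262.9831
M2: Pc = R·M2+t = (+0.00386, -0.12038, +0.52548); u = 470.7·(+0.00386)/0.52548 + 318.4 = 321.8572, v = 645.1·(-0.12038)/0.52548 + 238.1 = 90.3125
M3: Pc = R·M3+t = (-0.12297, -0.05133, +0.45430); u = 470.7·(-0.12297)/0.45430 + 318.4 = 190.9900, v = 645.1·(-0.05133)/0.45430 + 238.1 = 165.2099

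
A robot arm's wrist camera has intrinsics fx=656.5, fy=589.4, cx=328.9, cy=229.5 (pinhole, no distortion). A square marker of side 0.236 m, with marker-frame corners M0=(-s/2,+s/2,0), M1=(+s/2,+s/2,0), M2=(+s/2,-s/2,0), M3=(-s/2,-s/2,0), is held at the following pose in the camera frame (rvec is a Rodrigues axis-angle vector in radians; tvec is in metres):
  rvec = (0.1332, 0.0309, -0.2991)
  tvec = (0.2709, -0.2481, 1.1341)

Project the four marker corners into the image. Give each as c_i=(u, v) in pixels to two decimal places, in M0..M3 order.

Intrinsics K: fx=656.5, fy=589.4, cx=328.9, cy=229.5
Marker side s = 0.236 m; corners in marker frame (Z=0):
  M0 = (-0.1180, +0.1180, 0)
  M1 = (+0.1180, +0.1180, 0)
  M2 = (+0.1180, -0.1180, 0)
  M3 = (-0.1180, -0.1180, 0)
rvec = (0.1332, 0.0309, -0.2991), |rvec| = θ = 0.32887 rad = 18.843°
Rodrigues: sinθ=0.32298, 1−cosθ=0.05359; R = I + sinθ·[k]× + (1−cosθ)·[k]×²:
    [+0.95520 +0.29578 +0.01060]
    [-0.29170 +0.94688 -0.13539]
    [-0.05009 +0.12623 +0.99074]
t = (0.2709, -0.2481, 1.1341) m
M0: Pc = R·M0+t = (+0.19309, -0.10195, +1.15491); u = 656.5·(+0.19309)/1.15491 + 328.9 = 438.6600, v = 589.4·(-0.10195)/1.15491 + 229.5 = 177.4715
M1: Pc = R·M1+t = (+0.41852, -0.17079, +1.14309); u = 656.5·(+0.41852)/1.14309 + 328.9 = 569.2628, v = 589.4·(-0.17079)/1.14309 + 229.5 = 141.4376
M2: Pc = R·M2+t = (+0.34871, -0.39425, +1.11329); u = 656.5·(+0.34871)/1.11329 + 328.9 = 534.5323, v = 589.4·(-0.39425)/1.11329 + 229.5 = 20.7751
M3: Pc = R·M3+t = (+0.12328, -0.32541, +1.12511); u = 656.5·(+0.12328)/1.12511 + 328.9 = 400.8363, v = 589.4·(-0.32541)/1.12511 + 229.5 = 59.0307

c0=(438.66, 177.47) c1=(569.26, 141.44) c2=(534.53, 20.78) c3=(400.84, 59.03)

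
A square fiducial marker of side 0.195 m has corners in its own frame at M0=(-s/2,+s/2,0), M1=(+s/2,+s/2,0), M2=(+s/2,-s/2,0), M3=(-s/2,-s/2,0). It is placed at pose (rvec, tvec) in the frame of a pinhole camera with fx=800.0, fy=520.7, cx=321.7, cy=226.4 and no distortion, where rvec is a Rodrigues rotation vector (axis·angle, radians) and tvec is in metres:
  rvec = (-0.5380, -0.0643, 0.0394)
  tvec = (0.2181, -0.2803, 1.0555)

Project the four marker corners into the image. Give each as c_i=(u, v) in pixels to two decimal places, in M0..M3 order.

c0=(416.74, 121.30) c1=(569.77, 127.80) c2=(550.31, 58.23) c3=(411.02, 51.70)

Intrinsics K: fx=800.0, fy=520.7, cx=321.7, cy=226.4
Marker side s = 0.195 m; corners in marker frame (Z=0):
  M0 = (-0.0975, +0.0975, 0)
  M1 = (+0.0975, +0.0975, 0)
  M2 = (+0.0975, -0.0975, 0)
  M3 = (-0.0975, -0.0975, 0)
rvec = (-0.5380, -0.0643, 0.0394), |rvec| = θ = 0.54326 rad = 31.126°
Rodrigues: sinθ=0.51693, 1−cosθ=0.14397; R = I + sinθ·[k]× + (1−cosθ)·[k]×²:
    [+0.99723 -0.02061 -0.07152]
    [+0.05437 +0.85805 +0.51069]
    [+0.05084 -0.51316 +0.85679]
t = (0.2181, -0.2803, 1.0555) m
M0: Pc = R·M0+t = (+0.11886, -0.20194, +1.00051); u = 800.0·(+0.11886)/1.00051 + 321.7 = 416.7400, v = 520.7·(-0.20194)/1.00051 + 226.4 = 121.3028
M1: Pc = R·M1+t = (+0.31332, -0.19134, +1.01042); u = 800.0·(+0.31332)/1.01042 + 321.7 = 569.7698, v = 520.7·(-0.19134)/1.01042 + 226.4 = 127.7971
M2: Pc = R·M2+t = (+0.31734, -0.35866, +1.11049); u = 800.0·(+0.31734)/1.11049 + 321.7 = 550.3121, v = 520.7·(-0.35866)/1.11049 + 226.4 = 58.2278
M3: Pc = R·M3+t = (+0.12288, -0.36926, +1.10058); u = 800.0·(+0.12288)/1.10058 + 321.7 = 411.0208, v = 520.7·(-0.36926)/1.10058 + 226.4 = 51.6972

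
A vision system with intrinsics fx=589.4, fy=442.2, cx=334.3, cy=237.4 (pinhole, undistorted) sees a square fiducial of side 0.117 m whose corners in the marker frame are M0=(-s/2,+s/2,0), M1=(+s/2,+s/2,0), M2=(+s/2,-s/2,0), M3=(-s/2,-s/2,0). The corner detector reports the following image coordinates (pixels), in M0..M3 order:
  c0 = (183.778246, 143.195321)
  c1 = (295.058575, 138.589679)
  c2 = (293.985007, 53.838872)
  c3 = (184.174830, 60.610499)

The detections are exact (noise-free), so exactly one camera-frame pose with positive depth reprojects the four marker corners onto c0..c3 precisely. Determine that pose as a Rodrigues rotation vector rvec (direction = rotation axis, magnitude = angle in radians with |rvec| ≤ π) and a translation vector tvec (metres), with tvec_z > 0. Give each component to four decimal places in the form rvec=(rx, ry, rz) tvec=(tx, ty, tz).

Intrinsics K: fx=589.4, fy=442.2, cx=334.3, cy=237.4
Marker side s = 0.117 m; corners in marker frame (Z=0):
  M0 = (-0.0585, +0.0585, 0)
  M1 = (+0.0585, +0.0585, 0)
  M2 = (+0.0585, -0.0585, 0)
  M3 = (-0.0585, -0.0585, 0)
Detected image corners:
  c0 = (183.778246, 143.195321) px
  c1 = (295.058575, 138.589679) px
  c2 = (293.985007, 53.838872) px
  c3 = (184.174830, 60.610499) px
Planar DLT: solve 8×8 A·h = b for H (H[2,2]=1):
  H  [+890.01483 -24.21818 +238.50776]
  H  [-71.36094 +703.79525 +98.82023]
  H  [-0.22894 -0.11297 +1.00000]
B = K⁻¹H; ‖b₁‖=1.656241, ‖b₂‖=1.656241; λ = 2/(‖b₁‖+‖b₂‖) = 0.603777, sign → tz>0 ⇒ λ=+0.603777
r₁ = λ·B[:,0] = (+0.99013,-0.02322,-0.13823); r₂ = λ·B[:,1] = (+0.01388,+0.99757,-0.06821)
r₃ = r₁×r₂ = (+0.13948,+0.06561,+0.98805); SVD([r₁ r₂ r₃]) → R = UVᵀ:
  R  [+0.99013 +0.01388 +0.13948]
  R  [-0.02322 +0.99757 +0.06561]
  R  [-0.13823 -0.06821 +0.98805]
t = (-0.09813, -0.18922, +0.60378) m
tr R = 2.975751; θ = arccos((tr R − 1)/2) = 0.155879 rad = 8.931°
axis k = ((R−Rᵀ)₃₂, (R−Rᵀ)₁₃, (R−Rᵀ)₂₁) / (2 sinθ) = (-0.430991, +0.894410, -0.119490)
rvec = θ·k = (-0.067182, +0.139420, -0.018626)

rvec=(-0.0672, 0.1394, -0.0186) tvec=(-0.0981, -0.1892, 0.6038)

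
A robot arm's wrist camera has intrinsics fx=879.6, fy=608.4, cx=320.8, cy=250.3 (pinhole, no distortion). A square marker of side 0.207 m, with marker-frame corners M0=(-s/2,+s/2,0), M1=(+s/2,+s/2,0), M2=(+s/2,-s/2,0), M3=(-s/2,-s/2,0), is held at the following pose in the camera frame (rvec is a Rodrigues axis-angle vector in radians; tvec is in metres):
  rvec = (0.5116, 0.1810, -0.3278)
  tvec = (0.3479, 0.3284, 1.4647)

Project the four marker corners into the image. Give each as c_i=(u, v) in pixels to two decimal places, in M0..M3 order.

Intrinsics K: fx=879.6, fy=608.4, cx=320.8, cy=250.3
Marker side s = 0.207 m; corners in marker frame (Z=0):
  M0 = (-0.1035, +0.1035, 0)
  M1 = (+0.1035, +0.1035, 0)
  M2 = (+0.1035, -0.1035, 0)
  M3 = (-0.1035, -0.1035, 0)
rvec = (0.5116, 0.1810, -0.3278), |rvec| = θ = 0.63399 rad = 36.325°
Rodrigues: sinθ=0.59237, 1−cosθ=0.19433; R = I + sinθ·[k]× + (1−cosθ)·[k]×²:
    [+0.93221 +0.35105 +0.08804]
    [-0.26151 +0.82151 -0.50669]
    [-0.25020 +0.44932 +0.85762]
t = (0.3479, 0.3284, 1.4647) m
M0: Pc = R·M0+t = (+0.28775, +0.44049, +1.53710); u = 879.6·(+0.28775)/1.53710 + 320.8 = 485.4637, v = 608.4·(+0.44049)/1.53710 + 250.3 = 424.6512
M1: Pc = R·M1+t = (+0.48072, +0.38636, +1.48531); u = 879.6·(+0.48072)/1.48531 + 320.8 = 605.4805, v = 608.4·(+0.38636)/1.48531 + 250.3 = 408.5575
M2: Pc = R·M2+t = (+0.40805, +0.21631, +1.39230); u = 879.6·(+0.40805)/1.39230 + 320.8 = 578.5901, v = 608.4·(+0.21631)/1.39230 + 250.3 = 344.8211
M3: Pc = R·M3+t = (+0.21508, +0.27044, +1.44409); u = 879.6·(+0.21508)/1.44409 + 320.8 = 451.8077, v = 608.4·(+0.27044)/1.44409 + 250.3 = 364.2373

c0=(485.46, 424.65) c1=(605.48, 408.56) c2=(578.59, 344.82) c3=(451.81, 364.24)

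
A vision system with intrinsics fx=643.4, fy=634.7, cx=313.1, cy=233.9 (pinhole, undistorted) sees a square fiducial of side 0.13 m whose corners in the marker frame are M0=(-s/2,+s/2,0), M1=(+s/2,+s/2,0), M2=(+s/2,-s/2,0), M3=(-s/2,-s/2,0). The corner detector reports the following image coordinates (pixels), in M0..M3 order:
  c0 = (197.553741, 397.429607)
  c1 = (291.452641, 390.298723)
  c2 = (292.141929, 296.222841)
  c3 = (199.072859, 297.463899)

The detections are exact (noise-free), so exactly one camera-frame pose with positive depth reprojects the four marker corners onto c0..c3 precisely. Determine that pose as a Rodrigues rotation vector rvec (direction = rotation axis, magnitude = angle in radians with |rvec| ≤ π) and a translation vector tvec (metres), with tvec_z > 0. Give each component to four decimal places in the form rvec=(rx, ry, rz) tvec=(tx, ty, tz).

rvec=(-0.0520, -0.4104, 0.0165) tvec=(-0.0889, 0.1503, 0.8580)

Intrinsics K: fx=643.4, fy=634.7, cx=313.1, cy=233.9
Marker side s = 0.13 m; corners in marker frame (Z=0):
  M0 = (-0.0650, +0.0650, 0)
  M1 = (+0.0650, +0.0650, 0)
  M2 = (+0.0650, -0.0650, 0)
  M3 = (-0.0650, -0.0650, 0)
Detected image corners:
  c0 = (197.553741, 397.429607) px
  c1 = (291.452641, 390.298723) px
  c2 = (292.141929, 296.222841) px
  c3 = (199.072859, 297.463899) px
Planar DLT: solve 8×8 A·h = b for H (H[2,2]=1):
  H  [+832.86545 -23.78668 +246.46809]
  H  [+128.22879 +723.94246 +345.09259]
  H  [+0.46427 -0.06280 +1.00000]
B = K⁻¹H; ‖b₁‖=1.165459, ‖b₂‖=1.165459; λ = 2/(‖b₁‖+‖b₂‖) = 0.858031, sign → tz>0 ⇒ λ=+0.858031
r₁ = λ·B[:,0] = (+0.91685,+0.02655,+0.39835); r₂ = λ·B[:,1] = (-0.00550,+0.99853,-0.05388)
r₃ = r₁×r₂ = (-0.39920,+0.04721,+0.91565); SVD([r₁ r₂ r₃]) → R = UVᵀ:
  R  [+0.91685 -0.00550 -0.39920]
  R  [+0.02655 +0.99853 +0.04721]
  R  [+0.39835 -0.05388 +0.91565]
t = (-0.08886, +0.15032, +0.85803) m
tr R = 2.831027; θ = arccos((tr R − 1)/2) = 0.414014 rad = 23.721°
axis k = ((R−Rᵀ)₃₂, (R−Rᵀ)₁₃, (R−Rᵀ)₂₁) / (2 sinθ) = (-0.125650, -0.991275, +0.039831)
rvec = θ·k = (-0.052021, -0.410402, +0.016490)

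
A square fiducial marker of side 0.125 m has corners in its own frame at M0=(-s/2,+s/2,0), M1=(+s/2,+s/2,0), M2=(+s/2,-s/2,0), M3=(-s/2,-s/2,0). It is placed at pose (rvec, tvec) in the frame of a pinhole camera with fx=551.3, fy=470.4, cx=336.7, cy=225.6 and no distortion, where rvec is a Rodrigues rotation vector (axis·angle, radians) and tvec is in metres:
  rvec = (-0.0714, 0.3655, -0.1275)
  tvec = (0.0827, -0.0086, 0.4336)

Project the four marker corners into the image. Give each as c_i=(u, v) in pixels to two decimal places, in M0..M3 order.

c0=(375.65, 290.24) c1=(537.12, 277.38) c2=(513.18, 136.56) c3=(358.05, 162.52)

Intrinsics K: fx=551.3, fy=470.4, cx=336.7, cy=225.6
Marker side s = 0.125 m; corners in marker frame (Z=0):
  M0 = (-0.0625, +0.0625, 0)
  M1 = (+0.0625, +0.0625, 0)
  M2 = (+0.0625, -0.0625, 0)
  M3 = (-0.0625, -0.0625, 0)
rvec = (-0.0714, 0.3655, -0.1275), |rvec| = θ = 0.39363 rad = 22.553°
Rodrigues: sinθ=0.38354, 1−cosθ=0.07648; R = I + sinθ·[k]× + (1−cosθ)·[k]×²:
    [+0.92604 +0.11135 +0.36063]
    [-0.13711 +0.98946 +0.04657]
    [-0.35164 -0.09257 +0.93155]
t = (0.0827, -0.0086, 0.4336) m
M0: Pc = R·M0+t = (+0.03178, +0.06181, +0.44979); u = 551.3·(+0.03178)/0.44979 + 336.7 = 375.6546, v = 470.4·(+0.06181)/0.44979 + 225.6 = 290.2428
M1: Pc = R·M1+t = (+0.14754, +0.04467, +0.40584); u = 551.3·(+0.14754)/0.40584 + 336.7 = 537.1183, v = 470.4·(+0.04467)/0.40584 + 225.6 = 277.3783
M2: Pc = R·M2+t = (+0.13362, -0.07901, +0.41741); u = 551.3·(+0.13362)/0.41741 + 336.7 = 513.1785, v = 470.4·(-0.07901)/0.41741 + 225.6 = 136.5584
M3: Pc = R·M3+t = (+0.01786, -0.06187, +0.46136); u = 551.3·(+0.01786)/0.46136 + 336.7 = 358.0452, v = 470.4·(-0.06187)/0.46136 + 225.6 = 162.5165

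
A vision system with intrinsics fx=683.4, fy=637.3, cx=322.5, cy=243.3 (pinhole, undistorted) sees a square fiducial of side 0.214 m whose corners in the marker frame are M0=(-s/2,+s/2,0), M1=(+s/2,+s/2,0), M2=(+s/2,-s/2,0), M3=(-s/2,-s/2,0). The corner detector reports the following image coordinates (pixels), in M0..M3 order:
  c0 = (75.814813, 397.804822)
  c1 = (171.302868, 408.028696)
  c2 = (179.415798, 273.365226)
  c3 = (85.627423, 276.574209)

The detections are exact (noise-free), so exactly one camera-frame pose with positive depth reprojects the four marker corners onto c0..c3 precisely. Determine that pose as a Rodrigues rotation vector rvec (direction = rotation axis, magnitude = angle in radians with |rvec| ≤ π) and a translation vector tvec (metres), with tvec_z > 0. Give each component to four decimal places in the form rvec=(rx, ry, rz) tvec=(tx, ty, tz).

rvec=(-0.1447, 0.5575, -0.0134) tvec=(-0.3112, 0.1605, 1.0804)

Intrinsics K: fx=683.4, fy=637.3, cx=322.5, cy=243.3
Marker side s = 0.214 m; corners in marker frame (Z=0):
  M0 = (-0.1070, +0.1070, 0)
  M1 = (+0.1070, +0.1070, 0)
  M2 = (+0.1070, -0.1070, 0)
  M3 = (-0.1070, -0.1070, 0)
Detected image corners:
  c0 = (75.814813, 397.804822) px
  c1 = (171.302868, 408.028696) px
  c2 = (179.415798, 273.365226) px
  c3 = (85.627423, 276.574209) px
Planar DLT: solve 8×8 A·h = b for H (H[2,2]=1):
  H  [+379.81978 -58.74052 +125.63667]
  H  [-149.12278 +552.16868 +337.96164]
  H  [-0.48703 -0.13005 +1.00000]
B = K⁻¹H; ‖b₁‖=0.925579, ‖b₂‖=0.925579; λ = 2/(‖b₁‖+‖b₂‖) = 1.080405, sign → tz>0 ⇒ λ=+1.080405
r₁ = λ·B[:,0] = (+0.84878,-0.05192,-0.52619); r₂ = λ·B[:,1] = (-0.02656,+0.98972,-0.14051)
r₃ = r₁×r₂ = (+0.52808,+0.13323,+0.83868); SVD([r₁ r₂ r₃]) → R = UVᵀ:
  R  [+0.84878 -0.02656 +0.52808]
  R  [-0.05192 +0.98972 +0.13323]
  R  [-0.52619 -0.14051 +0.83868]
t = (-0.31123, +0.16048, +1.08041) m
tr R = 2.677181; θ = arccos((tr R − 1)/2) = 0.576105 rad = 33.008°
axis k = ((R−Rᵀ)₃₂, (R−Rᵀ)₁₃, (R−Rᵀ)₂₁) / (2 sinθ) = (-0.251246, +0.967643, -0.023280)
rvec = θ·k = (-0.144744, +0.557464, -0.013412)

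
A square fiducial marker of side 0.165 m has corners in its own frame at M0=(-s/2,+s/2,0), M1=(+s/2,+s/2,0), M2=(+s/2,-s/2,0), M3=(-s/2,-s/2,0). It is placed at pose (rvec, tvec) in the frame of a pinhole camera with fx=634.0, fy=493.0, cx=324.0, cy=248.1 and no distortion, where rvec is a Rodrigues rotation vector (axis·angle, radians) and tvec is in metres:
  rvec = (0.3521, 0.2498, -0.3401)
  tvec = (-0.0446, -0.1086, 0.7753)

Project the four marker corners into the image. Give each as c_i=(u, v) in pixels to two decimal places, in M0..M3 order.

Intrinsics K: fx=634.0, fy=493.0, cx=324.0, cy=248.1
Marker side s = 0.165 m; corners in marker frame (Z=0):
  M0 = (-0.0825, +0.0825, 0)
  M1 = (+0.0825, +0.0825, 0)
  M2 = (+0.0825, -0.0825, 0)
  M3 = (-0.0825, -0.0825, 0)
rvec = (0.3521, 0.2498, -0.3401), |rvec| = θ = 0.54958 rad = 31.489°
Rodrigues: sinθ=0.52233, 1−cosθ=0.14726; R = I + sinθ·[k]× + (1−cosθ)·[k]×²:
    [+0.91318 +0.36612 +0.17903]
    [-0.28035 +0.88316 -0.37606]
    [-0.29580 +0.29322 +0.90913]
t = (-0.0446, -0.1086, 0.7753) m
M0: Pc = R·M0+t = (-0.08973, -0.01261, +0.82389); u = 634.0·(-0.08973)/0.82389 + 324.0 = 254.9489, v = 493.0·(-0.01261)/0.82389 + 248.1 = 240.5546
M1: Pc = R·M1+t = (+0.06094, -0.05887, +0.77509); u = 634.0·(+0.06094)/0.77509 + 324.0 = 373.8492, v = 493.0·(-0.05887)/0.77509 + 248.1 = 210.6565
M2: Pc = R·M2+t = (+0.00053, -0.20459, +0.72671); u = 634.0·(+0.00053)/0.72671 + 324.0 = 324.4650, v = 493.0·(-0.20459)/0.72671 + 248.1 = 109.3052
M3: Pc = R·M3+t = (-0.15014, -0.15833, +0.77551); u = 634.0·(-0.15014)/0.77551 + 324.0 = 201.2550, v = 493.0·(-0.15833)/0.77551 + 248.1 = 147.4471

c0=(254.95, 240.55) c1=(373.85, 210.66) c2=(324.47, 109.31) c3=(201.25, 147.45)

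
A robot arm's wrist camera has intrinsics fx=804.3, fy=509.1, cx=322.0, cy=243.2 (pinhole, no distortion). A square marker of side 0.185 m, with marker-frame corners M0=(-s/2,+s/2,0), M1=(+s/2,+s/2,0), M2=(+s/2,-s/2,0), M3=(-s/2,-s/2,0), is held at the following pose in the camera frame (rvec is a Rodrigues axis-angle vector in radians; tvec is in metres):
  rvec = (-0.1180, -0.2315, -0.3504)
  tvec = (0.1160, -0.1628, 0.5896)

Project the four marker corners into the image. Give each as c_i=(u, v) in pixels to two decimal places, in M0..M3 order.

Intrinsics K: fx=804.3, fy=509.1, cx=322.0, cy=243.2
Marker side s = 0.185 m; corners in marker frame (Z=0):
  M0 = (-0.0925, +0.0925, 0)
  M1 = (+0.0925, +0.0925, 0)
  M2 = (+0.0925, -0.0925, 0)
  M3 = (-0.0925, -0.0925, 0)
rvec = (-0.1180, -0.2315, -0.3504), |rvec| = θ = 0.43623 rad = 24.994°
Rodrigues: sinθ=0.42253, 1−cosθ=0.09365; R = I + sinθ·[k]× + (1−cosθ)·[k]×²:
    [+0.91320 +0.35284 -0.20388]
    [-0.32595 +0.93272 +0.15421]
    [+0.24458 -0.07437 +0.96677]
t = (0.1160, -0.1628, 0.5896) m
M0: Pc = R·M0+t = (+0.06417, -0.04637, +0.56010); u = 804.3·(+0.06417)/0.56010 + 322.0 = 414.1423, v = 509.1·(-0.04637)/0.56010 + 243.2 = 201.0496
M1: Pc = R·M1+t = (+0.23311, -0.10667, +0.60534); u = 804.3·(+0.23311)/0.60534 + 322.0 = 631.7236, v = 509.1·(-0.10667)/0.60534 + 243.2 = 153.4868
M2: Pc = R·M2+t = (+0.16783, -0.27923, +0.61910); u = 804.3·(+0.16783)/0.61910 + 322.0 = 540.0396, v = 509.1·(-0.27923)/0.61910 + 243.2 = 13.5860
M3: Pc = R·M3+t = (-0.00111, -0.21893, +0.57386); u = 804.3·(-0.00111)/0.57386 + 322.0 = 320.4463, v = 509.1·(-0.21893)/0.57386 + 243.2 = 48.9778

c0=(414.14, 201.05) c1=(631.72, 153.49) c2=(540.04, 13.59) c3=(320.45, 48.98)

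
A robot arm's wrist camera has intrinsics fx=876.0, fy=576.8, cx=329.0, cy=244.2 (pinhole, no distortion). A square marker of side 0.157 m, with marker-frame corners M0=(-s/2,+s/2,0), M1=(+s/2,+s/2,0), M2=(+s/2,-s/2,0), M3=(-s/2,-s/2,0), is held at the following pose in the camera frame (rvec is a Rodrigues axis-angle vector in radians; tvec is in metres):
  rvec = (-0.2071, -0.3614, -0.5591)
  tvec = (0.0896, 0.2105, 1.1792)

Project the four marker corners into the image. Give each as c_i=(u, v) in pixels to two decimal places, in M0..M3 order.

Intrinsics K: fx=876.0, fy=576.8, cx=329.0, cy=244.2
Marker side s = 0.157 m; corners in marker frame (Z=0):
  M0 = (-0.0785, +0.0785, 0)
  M1 = (+0.0785, +0.0785, 0)
  M2 = (+0.0785, -0.0785, 0)
  M3 = (-0.0785, -0.0785, 0)
rvec = (-0.2071, -0.3614, -0.5591), |rvec| = θ = 0.69720 rad = 39.947°
Rodrigues: sinθ=0.64208, 1−cosθ=0.23336; R = I + sinθ·[k]× + (1−cosθ)·[k]×²:
    [+0.78723 +0.55082 -0.27724]
    [-0.47896 +0.82934 +0.28773]
    [+0.38841 -0.09372 +0.91671]
t = (0.0896, 0.2105, 1.1792) m
M0: Pc = R·M0+t = (+0.07104, +0.31320, +1.14135); u = 876.0·(+0.07104)/1.14135 + 329.0 = 383.5255, v = 576.8·(+0.31320)/1.14135 + 244.2 = 402.4814
M1: Pc = R·M1+t = (+0.19464, +0.23800, +1.20233); u = 876.0·(+0.19464)/1.20233 + 329.0 = 470.8095, v = 576.8·(+0.23800)/1.20233 + 244.2 = 358.3791
M2: Pc = R·M2+t = (+0.10816, +0.10780, +1.21705); u = 876.0·(+0.10816)/1.21705 + 329.0 = 406.8494, v = 576.8·(+0.10780)/1.21705 + 244.2 = 295.2892
M3: Pc = R·M3+t = (-0.01544, +0.18300, +1.15607); u = 876.0·(-0.01544)/1.15607 + 329.0 = 317.3025, v = 576.8·(+0.18300)/1.15607 + 244.2 = 335.5023

c0=(383.53, 402.48) c1=(470.81, 358.38) c2=(406.85, 295.29) c3=(317.30, 335.50)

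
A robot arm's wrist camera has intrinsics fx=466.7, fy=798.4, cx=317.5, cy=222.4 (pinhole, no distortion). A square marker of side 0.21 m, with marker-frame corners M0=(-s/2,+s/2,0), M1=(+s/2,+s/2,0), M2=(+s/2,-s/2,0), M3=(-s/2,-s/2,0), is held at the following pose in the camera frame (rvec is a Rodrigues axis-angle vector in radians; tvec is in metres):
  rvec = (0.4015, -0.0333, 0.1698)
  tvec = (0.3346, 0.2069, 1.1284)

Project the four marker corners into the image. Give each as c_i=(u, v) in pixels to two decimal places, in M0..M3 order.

c0=(403.12, 418.56) c1=(484.24, 438.77) c2=(511.90, 315.96) c3=(425.05, 292.67)

Intrinsics K: fx=466.7, fy=798.4, cx=317.5, cy=222.4
Marker side s = 0.21 m; corners in marker frame (Z=0):
  M0 = (-0.1050, +0.1050, 0)
  M1 = (+0.1050, +0.1050, 0)
  M2 = (+0.1050, -0.1050, 0)
  M3 = (-0.1050, -0.1050, 0)
rvec = (0.4015, -0.0333, 0.1698), |rvec| = θ = 0.43720 rad = 25.050°
Rodrigues: sinθ=0.42340, 1−cosθ=0.09406; R = I + sinθ·[k]× + (1−cosθ)·[k]×²:
    [+0.98527 -0.17102 +0.00130]
    [+0.15786 +0.90649 -0.39161]
    [+0.06580 +0.38605 +0.92013]
t = (0.3346, 0.2069, 1.1284) m
M0: Pc = R·M0+t = (+0.21319, +0.28551, +1.16203); u = 466.7·(+0.21319)/1.16203 + 317.5 = 403.1226, v = 798.4·(+0.28551)/1.16203 + 222.4 = 418.5639
M1: Pc = R·M1+t = (+0.42010, +0.31866, +1.17584); u = 466.7·(+0.42010)/1.17584 + 317.5 = 484.2387, v = 798.4·(+0.31866)/1.17584 + 222.4 = 438.7685
M2: Pc = R·M2+t = (+0.45601, +0.12829, +1.09477); u = 466.7·(+0.45601)/1.09477 + 317.5 = 511.8963, v = 798.4·(+0.12829)/1.09477 + 222.4 = 315.9630
M3: Pc = R·M3+t = (+0.24910, +0.09514, +1.08096); u = 466.7·(+0.24910)/1.08096 + 317.5 = 425.0501, v = 798.4·(+0.09514)/1.08096 + 222.4 = 292.6733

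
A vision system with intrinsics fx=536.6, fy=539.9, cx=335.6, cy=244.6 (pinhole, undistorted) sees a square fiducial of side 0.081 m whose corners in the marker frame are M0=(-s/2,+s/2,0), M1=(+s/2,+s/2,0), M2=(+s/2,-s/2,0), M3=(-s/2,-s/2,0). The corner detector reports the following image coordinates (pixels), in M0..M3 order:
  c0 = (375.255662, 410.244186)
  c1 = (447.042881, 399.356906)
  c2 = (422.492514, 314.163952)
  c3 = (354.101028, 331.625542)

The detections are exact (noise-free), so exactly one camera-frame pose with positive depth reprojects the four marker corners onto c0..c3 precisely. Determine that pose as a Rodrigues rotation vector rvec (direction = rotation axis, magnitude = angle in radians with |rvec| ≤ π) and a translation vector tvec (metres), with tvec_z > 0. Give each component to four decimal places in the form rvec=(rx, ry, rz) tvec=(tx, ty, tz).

rvec=(-0.0556, 0.5982, -0.2979) tvec=(0.0615, 0.1164, 0.5274)

Intrinsics K: fx=536.6, fy=539.9, cx=335.6, cy=244.6
Marker side s = 0.081 m; corners in marker frame (Z=0):
  M0 = (-0.0405, +0.0405, 0)
  M1 = (+0.0405, +0.0405, 0)
  M2 = (+0.0405, -0.0405, 0)
  M3 = (-0.0405, -0.0405, 0)
Detected image corners:
  c0 = (375.255662, 410.244186) px
  c1 = (447.042881, 399.356906) px
  c2 = (422.492514, 314.163952) px
  c3 = (354.101028, 331.625542) px
Planar DLT: solve 8×8 A·h = b for H (H[2,2]=1):
  H  [+450.96583 +177.18434 +398.13214]
  H  [-552.36776 +914.75412 +363.71321]
  H  [-1.03600 -0.26034 +1.00000]
B = K⁻¹H; ‖b₁‖=1.896076, ‖b₂‖=1.896076; λ = 2/(‖b₁‖+‖b₂‖) = 0.527405, sign → tz>0 ⇒ λ=+0.527405
r₁ = λ·B[:,0] = (+0.78496,-0.29204,-0.54639); r₂ = λ·B[:,1] = (+0.26002,+0.95579,-0.13731)
r₃ = r₁×r₂ = (+0.56234,-0.03429,+0.82620); SVD([r₁ r₂ r₃]) → R = UVᵀ:
  R  [+0.78496 +0.26002 +0.56234]
  R  [-0.29204 +0.95579 -0.03429]
  R  [-0.54639 -0.13731 +0.82620]
t = (+0.06146, +0.11636, +0.52740) m
tr R = 2.566950; θ = arccos((tr R − 1)/2) = 0.670558 rad = 38.420°
axis k = ((R−Rᵀ)₃₂, (R−Rᵀ)₁₃, (R−Rᵀ)₂₁) / (2 sinθ) = (-0.082885, +0.892088, -0.444194)
rvec = θ·k = (-0.055579, +0.598197, -0.297858)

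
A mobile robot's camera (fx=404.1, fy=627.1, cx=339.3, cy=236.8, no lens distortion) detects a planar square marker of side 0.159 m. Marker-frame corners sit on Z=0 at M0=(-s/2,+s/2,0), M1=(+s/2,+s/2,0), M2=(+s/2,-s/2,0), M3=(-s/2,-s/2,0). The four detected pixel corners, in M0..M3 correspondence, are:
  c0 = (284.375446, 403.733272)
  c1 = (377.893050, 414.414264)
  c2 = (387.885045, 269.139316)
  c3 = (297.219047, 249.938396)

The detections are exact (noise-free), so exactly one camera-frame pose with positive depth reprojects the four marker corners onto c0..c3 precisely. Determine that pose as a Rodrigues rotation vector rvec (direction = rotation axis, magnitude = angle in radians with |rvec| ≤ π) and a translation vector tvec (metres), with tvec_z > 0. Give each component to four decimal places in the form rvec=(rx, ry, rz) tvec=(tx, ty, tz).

Intrinsics K: fx=404.1, fy=627.1, cx=339.3, cy=236.8
Marker side s = 0.159 m; corners in marker frame (Z=0):
  M0 = (-0.0795, +0.0795, 0)
  M1 = (+0.0795, +0.0795, 0)
  M2 = (+0.0795, -0.0795, 0)
  M3 = (-0.0795, -0.0795, 0)
Detected image corners:
  c0 = (284.375446, 403.733272) px
  c1 = (377.893050, 414.414264) px
  c2 = (387.885045, 269.139316) px
  c3 = (297.219047, 249.938396) px
Planar DLT: solve 8×8 A·h = b for H (H[2,2]=1):
  H  [+704.78974 -121.55843 +338.27660]
  H  [+219.03973 +890.03853 +333.64538]
  H  [+0.37318 -0.14848 +1.00000]
B = K⁻¹H; ‖b₁‖=1.493238, ‖b₂‖=1.493238; λ = 2/(‖b₁‖+‖b₂‖) = 0.669685, sign → tz>0 ⇒ λ=+0.669685
r₁ = λ·B[:,0] = (+0.95816,+0.13955,+0.24991); r₂ = λ·B[:,1] = (-0.11796,+0.98803,-0.09943)
r₃ = r₁×r₂ = (-0.26079,+0.06580,+0.96315); SVD([r₁ r₂ r₃]) → R = UVᵀ:
  R  [+0.95816 -0.11796 -0.26079]
  R  [+0.13955 +0.98803 +0.06580]
  R  [+0.24991 -0.09943 +0.96315]
t = (-0.00170, +0.10342, +0.66969) m
tr R = 2.909338; θ = arccos((tr R − 1)/2) = 0.302251 rad = 17.318°
axis k = ((R−Rᵀ)₃₂, (R−Rᵀ)₁₃, (R−Rᵀ)₂₁) / (2 sinθ) = (-0.277539, -0.857838, +0.432535)
rvec = θ·k = (-0.083886, -0.259282, +0.130734)

rvec=(-0.0839, -0.2593, 0.1307) tvec=(-0.0017, 0.1034, 0.6697)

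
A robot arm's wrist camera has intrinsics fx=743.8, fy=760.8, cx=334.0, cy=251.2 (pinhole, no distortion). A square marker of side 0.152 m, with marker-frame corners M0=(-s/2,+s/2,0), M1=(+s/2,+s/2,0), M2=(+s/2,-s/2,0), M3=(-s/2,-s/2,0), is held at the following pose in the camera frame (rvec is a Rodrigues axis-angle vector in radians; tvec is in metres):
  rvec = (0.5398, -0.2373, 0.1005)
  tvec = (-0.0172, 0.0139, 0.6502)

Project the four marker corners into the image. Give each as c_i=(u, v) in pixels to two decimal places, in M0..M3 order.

c0=(219.85, 337.99) c1=(380.75, 338.64) c2=(414.41, 192.75) c3=(235.20, 182.68)

Intrinsics K: fx=743.8, fy=760.8, cx=334.0, cy=251.2
Marker side s = 0.152 m; corners in marker frame (Z=0):
  M0 = (-0.0760, +0.0760, 0)
  M1 = (+0.0760, +0.0760, 0)
  M2 = (+0.0760, -0.0760, 0)
  M3 = (-0.0760, -0.0760, 0)
rvec = (0.5398, -0.2373, 0.1005), |rvec| = θ = 0.59816 rad = 34.272°
Rodrigues: sinθ=0.56312, 1−cosθ=0.17363; R = I + sinθ·[k]× + (1−cosθ)·[k]×²:
    [+0.96777 -0.15677 -0.19707]
    [+0.03245 +0.85370 -0.51975]
    [+0.24973 +0.49661 +0.83127]
t = (-0.0172, 0.0139, 0.6502) m
M0: Pc = R·M0+t = (-0.10267, +0.07631, +0.66896); u = 743.8·(-0.10267)/0.66896 + 334.0 = 219.8493, v = 760.8·(+0.07631)/0.66896 + 251.2 = 337.9914
M1: Pc = R·M1+t = (+0.04444, +0.08125, +0.70692); u = 743.8·(+0.04444)/0.70692 + 334.0 = 380.7541, v = 760.8·(+0.08125)/0.70692 + 251.2 = 338.6399
M2: Pc = R·M2+t = (+0.06827, -0.04851, +0.63144); u = 743.8·(+0.06827)/0.63144 + 334.0 = 414.4132, v = 760.8·(-0.04851)/0.63144 + 251.2 = 192.7460
M3: Pc = R·M3+t = (-0.07884, -0.05345, +0.59348); u = 743.8·(-0.07884)/0.59348 + 334.0 = 235.1958, v = 760.8·(-0.05345)/0.59348 + 251.2 = 182.6838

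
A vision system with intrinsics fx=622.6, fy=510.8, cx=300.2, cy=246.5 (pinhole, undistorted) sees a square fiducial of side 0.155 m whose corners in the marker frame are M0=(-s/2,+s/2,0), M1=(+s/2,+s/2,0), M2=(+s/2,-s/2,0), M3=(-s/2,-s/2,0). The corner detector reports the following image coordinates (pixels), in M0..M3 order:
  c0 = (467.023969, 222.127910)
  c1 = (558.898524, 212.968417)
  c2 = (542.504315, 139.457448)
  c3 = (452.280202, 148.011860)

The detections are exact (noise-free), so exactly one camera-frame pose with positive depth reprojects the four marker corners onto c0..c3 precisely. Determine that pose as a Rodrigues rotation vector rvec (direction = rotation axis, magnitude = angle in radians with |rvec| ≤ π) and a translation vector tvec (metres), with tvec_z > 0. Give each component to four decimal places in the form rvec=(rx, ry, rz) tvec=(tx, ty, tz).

rvec=(-0.1308, -0.0316, -0.1239) tvec=(0.3417, -0.1345, 1.0376)

Intrinsics K: fx=622.6, fy=510.8, cx=300.2, cy=246.5
Marker side s = 0.155 m; corners in marker frame (Z=0):
  M0 = (-0.0775, +0.0775, 0)
  M1 = (+0.0775, +0.0775, 0)
  M2 = (+0.0775, -0.0775, 0)
  M3 = (-0.0775, -0.0775, 0)
Detected image corners:
  c0 = (467.023969, 222.127910) px
  c1 = (558.898524, 212.968417) px
  c2 = (542.504315, 139.457448) px
  c3 = (452.280202, 148.011860) px
Planar DLT: solve 8×8 A·h = b for H (H[2,2]=1):
  H  [+606.59761 +38.09269 +505.23660]
  H  [-50.24543 +453.90881 +180.27522]
  H  [+0.03807 -0.12346 +1.00000]
B = K⁻¹H; ‖b₁‖=0.963794, ‖b₂‖=0.963794; λ = 2/(‖b₁‖+‖b₂‖) = 1.037566, sign → tz>0 ⇒ λ=+1.037566
r₁ = λ·B[:,0] = (+0.99185,-0.12112,+0.03950); r₂ = λ·B[:,1] = (+0.12525,+0.98382,-0.12810)
r₃ = r₁×r₂ = (-0.02335,+0.13200,+0.99097); SVD([r₁ r₂ r₃]) → R = UVᵀ:
  R  [+0.99185 +0.12525 -0.02335]
  R  [-0.12112 +0.98382 +0.13200]
  R  [+0.03950 -0.12810 +0.99097]
t = (+0.34169, -0.13452, +1.03757) m
tr R = 2.966647; θ = arccos((tr R − 1)/2) = 0.182882 rad = 10.478°
axis k = ((R−Rᵀ)₃₂, (R−Rᵀ)₁₃, (R−Rᵀ)₂₁) / (2 sinθ) = (-0.715081, -0.172798, -0.677347)
rvec = θ·k = (-0.130775, -0.031602, -0.123875)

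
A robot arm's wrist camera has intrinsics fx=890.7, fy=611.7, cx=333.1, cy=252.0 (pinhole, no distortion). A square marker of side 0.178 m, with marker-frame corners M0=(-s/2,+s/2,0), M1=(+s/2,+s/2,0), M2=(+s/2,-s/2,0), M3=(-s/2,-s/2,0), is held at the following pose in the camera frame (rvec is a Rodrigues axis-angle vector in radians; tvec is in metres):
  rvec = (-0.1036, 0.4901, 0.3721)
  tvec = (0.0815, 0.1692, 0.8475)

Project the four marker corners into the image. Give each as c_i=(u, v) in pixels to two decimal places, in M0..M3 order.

c0=(308.67, 405.37) c1=(467.10, 465.43) c2=(540.24, 339.64) c3=(375.10, 291.69)

Intrinsics K: fx=890.7, fy=611.7, cx=333.1, cy=252.0
Marker side s = 0.178 m; corners in marker frame (Z=0):
  M0 = (-0.0890, +0.0890, 0)
  M1 = (+0.0890, +0.0890, 0)
  M2 = (+0.0890, -0.0890, 0)
  M3 = (-0.0890, -0.0890, 0)
rvec = (-0.1036, 0.4901, 0.3721), |rvec| = θ = 0.62401 rad = 35.753°
Rodrigues: sinθ=0.58429, 1−cosθ=0.18846; R = I + sinθ·[k]× + (1−cosθ)·[k]×²:
    [+0.81674 -0.37299 +0.44025]
    [+0.32384 +0.92779 +0.18527]
    [-0.47756 -0.00874 +0.87855]
t = (0.0815, 0.1692, 0.8475) m
M0: Pc = R·M0+t = (-0.02439, +0.22295, +0.88923); u = 890.7·(-0.02439)/0.88923 + 333.1 = 308.6738, v = 611.7·(+0.22295)/0.88923 + 252.0 = 405.3689
M1: Pc = R·M1+t = (+0.12099, +0.28060, +0.80422); u = 890.7·(+0.12099)/0.80422 + 333.1 = 467.1043, v = 611.7·(+0.28060)/0.80422 + 252.0 = 465.4250
M2: Pc = R·M2+t = (+0.18739, +0.11545, +0.80577); u = 890.7·(+0.18739)/0.80577 + 333.1 = 540.2353, v = 611.7·(+0.11545)/0.80577 + 252.0 = 339.6421
M3: Pc = R·M3+t = (+0.04201, +0.05780, +0.89078); u = 890.7·(+0.04201)/0.89078 + 333.1 = 375.1029, v = 611.7·(+0.05780)/0.89078 + 252.0 = 291.6943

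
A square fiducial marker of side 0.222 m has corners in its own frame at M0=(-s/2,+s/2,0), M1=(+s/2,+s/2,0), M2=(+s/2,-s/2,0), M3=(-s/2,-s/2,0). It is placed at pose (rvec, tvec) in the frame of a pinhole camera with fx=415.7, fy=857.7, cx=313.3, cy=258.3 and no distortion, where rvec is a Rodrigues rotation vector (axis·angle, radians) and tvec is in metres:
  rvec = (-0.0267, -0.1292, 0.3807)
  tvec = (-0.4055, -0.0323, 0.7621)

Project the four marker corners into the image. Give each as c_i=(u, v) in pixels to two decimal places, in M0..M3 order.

c0=(6.42, 292.25) c1=(127.41, 383.11) c2=(173.64, 155.06) c3=(56.08, 57.44)

Intrinsics K: fx=415.7, fy=857.7, cx=313.3, cy=258.3
Marker side s = 0.222 m; corners in marker frame (Z=0):
  M0 = (-0.1110, +0.1110, 0)
  M1 = (+0.1110, +0.1110, 0)
  M2 = (+0.1110, -0.1110, 0)
  M3 = (-0.1110, -0.1110, 0)
rvec = (-0.0267, -0.1292, 0.3807), |rvec| = θ = 0.40291 rad = 23.085°
Rodrigues: sinθ=0.39210, 1−cosθ=0.08008; R = I + sinθ·[k]× + (1−cosθ)·[k]×²:
    [+0.92027 -0.36878 -0.13075]
    [+0.37218 +0.92816 +0.00172]
    [+0.12072 -0.05025 +0.99141]
t = (-0.4055, -0.0323, 0.7621) m
M0: Pc = R·M0+t = (-0.54859, +0.02941, +0.74312); u = 415.7·(-0.54859)/0.74312 + 313.3 = 6.4236, v = 857.7·(+0.02941)/0.74312 + 258.3 = 292.2479
M1: Pc = R·M1+t = (-0.34428, +0.11204, +0.76992); u = 415.7·(-0.34428)/0.76992 + 313.3 = 127.4125, v = 857.7·(+0.11204)/0.76992 + 258.3 = 383.1112
M2: Pc = R·M2+t = (-0.26241, -0.09401, +0.78108); u = 415.7·(-0.26241)/0.78108 + 313.3 = 173.6392, v = 857.7·(-0.09401)/0.78108 + 258.3 = 155.0645
M3: Pc = R·M3+t = (-0.46672, -0.17664, +0.75428); u = 415.7·(-0.46672)/0.75428 + 313.3 = 56.0820, v = 857.7·(-0.17664)/0.75428 + 258.3 = 57.4424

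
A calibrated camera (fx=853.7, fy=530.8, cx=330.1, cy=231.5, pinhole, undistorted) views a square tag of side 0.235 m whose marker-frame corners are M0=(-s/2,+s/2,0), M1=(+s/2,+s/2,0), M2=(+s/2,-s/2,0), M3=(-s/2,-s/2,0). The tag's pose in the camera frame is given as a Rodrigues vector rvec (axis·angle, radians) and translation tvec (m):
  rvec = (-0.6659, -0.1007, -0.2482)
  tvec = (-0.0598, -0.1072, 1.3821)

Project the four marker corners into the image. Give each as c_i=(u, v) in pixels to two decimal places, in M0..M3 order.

Intrinsics K: fx=853.7, fy=530.8, cx=330.1, cy=231.5
Marker side s = 0.235 m; corners in marker frame (Z=0):
  M0 = (-0.1175, +0.1175, 0)
  M1 = (+0.1175, +0.1175, 0)
  M2 = (+0.1175, -0.1175, 0)
  M3 = (-0.1175, -0.1175, 0)
rvec = (-0.6659, -0.1007, -0.2482), |rvec| = θ = 0.71775 rad = 41.124°
Rodrigues: sinθ=0.65769, 1−cosθ=0.24671; R = I + sinθ·[k]× + (1−cosθ)·[k]×²:
    [+0.96564 +0.25954 -0.01312]
    [-0.19532 +0.75814 +0.62215]
    [+0.17142 -0.59821 +0.78279]
t = (-0.0598, -0.1072, 1.3821) m
M0: Pc = R·M0+t = (-0.14277, +0.00483, +1.29167); u = 853.7·(-0.14277)/1.29167 + 330.1 = 235.7416, v = 530.8·(+0.00483)/1.29167 + 231.5 = 233.4856
M1: Pc = R·M1+t = (+0.08416, -0.04107, +1.33195); u = 853.7·(+0.08416)/1.33195 + 330.1 = 384.0410, v = 530.8·(-0.04107)/1.33195 + 231.5 = 215.1338
M2: Pc = R·M2+t = (+0.02317, -0.21923, +1.47253); u = 853.7·(+0.02317)/1.47253 + 330.1 = 343.5307, v = 530.8·(-0.21923)/1.47253 + 231.5 = 152.4741
M3: Pc = R·M3+t = (-0.20376, -0.17333, +1.43225); u = 853.7·(-0.20376)/1.43225 + 330.1 = 208.6479, v = 530.8·(-0.17333)/1.43225 + 231.5 = 167.2621

c0=(235.74, 233.49) c1=(384.04, 215.13) c2=(343.53, 152.47) c3=(208.65, 167.26)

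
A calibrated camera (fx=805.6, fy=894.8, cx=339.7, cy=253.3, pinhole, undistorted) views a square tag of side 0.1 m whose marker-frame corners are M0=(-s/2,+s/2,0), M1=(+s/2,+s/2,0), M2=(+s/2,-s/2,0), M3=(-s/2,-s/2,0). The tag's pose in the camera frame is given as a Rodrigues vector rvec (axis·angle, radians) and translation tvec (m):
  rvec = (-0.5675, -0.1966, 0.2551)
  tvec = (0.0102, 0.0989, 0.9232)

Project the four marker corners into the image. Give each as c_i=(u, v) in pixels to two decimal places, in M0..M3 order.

Intrinsics K: fx=805.6, fy=894.8, cx=339.7, cy=253.3
Marker side s = 0.1 m; corners in marker frame (Z=0):
  M0 = (-0.0500, +0.0500, 0)
  M1 = (+0.0500, +0.0500, 0)
  M2 = (+0.0500, -0.0500, 0)
  M3 = (-0.0500, -0.0500, 0)
rvec = (-0.5675, -0.1966, 0.2551), |rvec| = θ = 0.65252 rad = 37.387°
Rodrigues: sinθ=0.60719, 1−cosθ=0.20544; R = I + sinθ·[k]× + (1−cosθ)·[k]×²:
    [+0.94995 -0.18354 -0.25279]
    [+0.29121 +0.81321 +0.50388]
    [+0.11309 -0.55228 +0.82596]
t = (0.0102, 0.0989, 0.9232) m
M0: Pc = R·M0+t = (-0.04647, +0.12500, +0.88993); u = 805.6·(-0.04647)/0.88993 + 339.7 = 297.6293, v = 894.8·(+0.12500)/0.88993 + 253.3 = 378.9834
M1: Pc = R·M1+t = (+0.04852, +0.15412, +0.90124); u = 805.6·(+0.04852)/0.90124 + 339.7 = 383.0713, v = 894.8·(+0.15412)/0.90124 + 253.3 = 406.3195
M2: Pc = R·M2+t = (+0.06687, +0.07280, +0.95647); u = 805.6·(+0.06687)/0.95647 + 339.7 = 396.0263, v = 894.8·(+0.07280)/0.95647 + 253.3 = 321.4066
M3: Pc = R·M3+t = (-0.02812, +0.04368, +0.94516); u = 805.6·(-0.02812)/0.94516 + 339.7 = 315.7319, v = 894.8·(+0.04368)/0.94516 + 253.3 = 294.6518

c0=(297.63, 378.98) c1=(383.07, 406.32) c2=(396.03, 321.41) c3=(315.73, 294.65)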